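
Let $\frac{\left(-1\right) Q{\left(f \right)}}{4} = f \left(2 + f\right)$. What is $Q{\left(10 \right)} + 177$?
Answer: $-303$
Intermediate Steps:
$Q{\left(f \right)} = - 4 f \left(2 + f\right)$
$Q{\left(10 \right)} + 177 = \left(-4\right) 10 \left(2 + 10\right) + 177 = \left(-4\right) 10 \cdot 12 + 177 = -480 + 177 = -303$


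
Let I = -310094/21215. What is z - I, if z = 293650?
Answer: 6230094844/21215 ≈ 2.9366e+5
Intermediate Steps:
I = -310094/21215 (I = -310094*1/21215 = -310094/21215 ≈ -14.617)
z - I = 293650 - 1*(-310094/21215) = 293650 + 310094/21215 = 6230094844/21215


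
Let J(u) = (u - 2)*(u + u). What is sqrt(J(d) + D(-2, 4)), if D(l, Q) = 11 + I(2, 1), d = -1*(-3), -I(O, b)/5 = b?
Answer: 2*sqrt(3) ≈ 3.4641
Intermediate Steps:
I(O, b) = -5*b
d = 3
J(u) = 2*u*(-2 + u) (J(u) = (-2 + u)*(2*u) = 2*u*(-2 + u))
D(l, Q) = 6 (D(l, Q) = 11 - 5*1 = 11 - 5 = 6)
sqrt(J(d) + D(-2, 4)) = sqrt(2*3*(-2 + 3) + 6) = sqrt(2*3*1 + 6) = sqrt(6 + 6) = sqrt(12) = 2*sqrt(3)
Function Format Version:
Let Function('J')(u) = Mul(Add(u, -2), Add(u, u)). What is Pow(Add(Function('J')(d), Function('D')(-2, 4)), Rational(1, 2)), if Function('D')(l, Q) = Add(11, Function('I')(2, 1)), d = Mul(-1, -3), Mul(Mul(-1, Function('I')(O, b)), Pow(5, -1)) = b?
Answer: Mul(2, Pow(3, Rational(1, 2))) ≈ 3.4641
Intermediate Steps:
Function('I')(O, b) = Mul(-5, b)
d = 3
Function('J')(u) = Mul(2, u, Add(-2, u)) (Function('J')(u) = Mul(Add(-2, u), Mul(2, u)) = Mul(2, u, Add(-2, u)))
Function('D')(l, Q) = 6 (Function('D')(l, Q) = Add(11, Mul(-5, 1)) = Add(11, -5) = 6)
Pow(Add(Function('J')(d), Function('D')(-2, 4)), Rational(1, 2)) = Pow(Add(Mul(2, 3, Add(-2, 3)), 6), Rational(1, 2)) = Pow(Add(Mul(2, 3, 1), 6), Rational(1, 2)) = Pow(Add(6, 6), Rational(1, 2)) = Pow(12, Rational(1, 2)) = Mul(2, Pow(3, Rational(1, 2)))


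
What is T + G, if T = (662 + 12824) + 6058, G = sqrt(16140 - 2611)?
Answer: 19544 + sqrt(13529) ≈ 19660.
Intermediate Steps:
G = sqrt(13529) ≈ 116.31
T = 19544 (T = 13486 + 6058 = 19544)
T + G = 19544 + sqrt(13529)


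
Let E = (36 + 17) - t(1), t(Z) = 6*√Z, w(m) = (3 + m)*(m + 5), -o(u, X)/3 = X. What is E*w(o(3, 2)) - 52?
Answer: 89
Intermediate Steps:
o(u, X) = -3*X
w(m) = (3 + m)*(5 + m)
E = 47 (E = (36 + 17) - 6*√1 = 53 - 6 = 47)
E*w(o(3, 2)) - 52 = 47*(15 + (-3*2)² + 8*(-3*2)) - 52 = 47*(15 + (-6)² + 8*(-6)) - 52 = 47*(15 + 36 - 48) - 52 = 47*3 - 52 = 141 - 52 = 89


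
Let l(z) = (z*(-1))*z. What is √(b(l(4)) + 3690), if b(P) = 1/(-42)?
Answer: √6509118/42 ≈ 60.745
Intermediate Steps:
l(z) = -z² (l(z) = (-z)*z = -z²)
b(P) = -1/42
√(b(l(4)) + 3690) = √(-1/42 + 3690) = √(154979/42) = √6509118/42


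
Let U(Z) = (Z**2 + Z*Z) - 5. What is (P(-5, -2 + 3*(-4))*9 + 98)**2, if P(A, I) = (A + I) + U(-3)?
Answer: 1936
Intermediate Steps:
U(Z) = -5 + 2*Z**2 (U(Z) = (Z**2 + Z**2) - 5 = 2*Z**2 - 5 = -5 + 2*Z**2)
P(A, I) = 13 + A + I (P(A, I) = (A + I) + (-5 + 2*(-3)**2) = (A + I) + (-5 + 2*9) = (A + I) + (-5 + 18) = (A + I) + 13 = 13 + A + I)
(P(-5, -2 + 3*(-4))*9 + 98)**2 = ((13 - 5 + (-2 + 3*(-4)))*9 + 98)**2 = ((13 - 5 + (-2 - 12))*9 + 98)**2 = ((13 - 5 - 14)*9 + 98)**2 = (-6*9 + 98)**2 = (-54 + 98)**2 = 44**2 = 1936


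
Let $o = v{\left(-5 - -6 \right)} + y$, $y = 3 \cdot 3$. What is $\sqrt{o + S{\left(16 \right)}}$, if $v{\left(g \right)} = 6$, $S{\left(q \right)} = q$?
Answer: $\sqrt{31} \approx 5.5678$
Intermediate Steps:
$y = 9$
$o = 15$ ($o = 6 + 9 = 15$)
$\sqrt{o + S{\left(16 \right)}} = \sqrt{15 + 16} = \sqrt{31}$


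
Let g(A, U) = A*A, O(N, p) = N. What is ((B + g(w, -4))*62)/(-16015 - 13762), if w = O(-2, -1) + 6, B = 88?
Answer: -6448/29777 ≈ -0.21654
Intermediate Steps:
w = 4 (w = -2 + 6 = 4)
g(A, U) = A**2
((B + g(w, -4))*62)/(-16015 - 13762) = ((88 + 4**2)*62)/(-16015 - 13762) = ((88 + 16)*62)/(-29777) = (104*62)*(-1/29777) = 6448*(-1/29777) = -6448/29777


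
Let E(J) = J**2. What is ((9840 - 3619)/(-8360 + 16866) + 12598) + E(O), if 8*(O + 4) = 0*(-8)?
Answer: 107300905/8506 ≈ 12615.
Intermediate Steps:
O = -4 (O = -4 + (0*(-8))/8 = -4 + (1/8)*0 = -4 + 0 = -4)
((9840 - 3619)/(-8360 + 16866) + 12598) + E(O) = ((9840 - 3619)/(-8360 + 16866) + 12598) + (-4)**2 = (6221/8506 + 12598) + 16 = 107164809/8506 + 16 = 107300905/8506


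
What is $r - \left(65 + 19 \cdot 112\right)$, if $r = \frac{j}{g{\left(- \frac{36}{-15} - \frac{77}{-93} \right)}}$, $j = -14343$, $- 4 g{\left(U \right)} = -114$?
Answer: $- \frac{51229}{19} \approx -2696.3$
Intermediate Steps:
$g{\left(U \right)} = \frac{57}{2}$ ($g{\left(U \right)} = \left(- \frac{1}{4}\right) \left(-114\right) = \frac{57}{2}$)
$r = - \frac{9562}{19}$ ($r = - \frac{14343}{\frac{57}{2}} = \left(-14343\right) \frac{2}{57} = - \frac{9562}{19} \approx -503.26$)
$r - \left(65 + 19 \cdot 112\right) = - \frac{9562}{19} - \left(65 + 19 \cdot 112\right) = - \frac{9562}{19} - \left(65 + 2128\right) = - \frac{9562}{19} - 2193 = - \frac{51229}{19}$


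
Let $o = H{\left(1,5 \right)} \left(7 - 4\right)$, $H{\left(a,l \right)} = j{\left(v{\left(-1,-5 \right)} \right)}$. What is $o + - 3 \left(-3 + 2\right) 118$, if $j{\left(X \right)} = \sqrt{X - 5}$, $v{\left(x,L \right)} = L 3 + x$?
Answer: $354 + 3 i \sqrt{21} \approx 354.0 + 13.748 i$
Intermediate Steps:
$v{\left(x,L \right)} = x + 3 L$ ($v{\left(x,L \right)} = 3 L + x = x + 3 L$)
$j{\left(X \right)} = \sqrt{-5 + X}$
$H{\left(a,l \right)} = i \sqrt{21}$ ($H{\left(a,l \right)} = \sqrt{-5 + \left(-1 + 3 \left(-5\right)\right)} = \sqrt{-5 - 16} = \sqrt{-21} = i \sqrt{21}$)
$o = 3 i \sqrt{21}$ ($o = i \sqrt{21} \left(7 - 4\right) = i \sqrt{21} \cdot 3 = 3 i \sqrt{21} \approx 13.748 i$)
$o + - 3 \left(-3 + 2\right) 118 = 3 i \sqrt{21} + - 3 \left(-3 + 2\right) 118 = 3 i \sqrt{21} + \left(-3\right) \left(-1\right) 118 = 3 i \sqrt{21} + 3 \cdot 118 = 3 i \sqrt{21} + 354 = 354 + 3 i \sqrt{21}$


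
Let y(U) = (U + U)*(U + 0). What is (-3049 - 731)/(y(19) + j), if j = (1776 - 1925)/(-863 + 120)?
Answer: -187236/35773 ≈ -5.2340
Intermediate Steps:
j = 149/743 (j = -149/(-743) = -149*(-1/743) = 149/743 ≈ 0.20054)
y(U) = 2*U**2 (y(U) = (2*U)*U = 2*U**2)
(-3049 - 731)/(y(19) + j) = (-3049 - 731)/(2*19**2 + 149/743) = -3780/(2*361 + 149/743) = -3780/(722 + 149/743) = -3780/536595/743 = -3780*743/536595 = -187236/35773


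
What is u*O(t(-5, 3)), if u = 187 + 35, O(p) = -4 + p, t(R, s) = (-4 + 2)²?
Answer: 0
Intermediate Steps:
t(R, s) = 4 (t(R, s) = (-2)² = 4)
u = 222
u*O(t(-5, 3)) = 222*(-4 + 4) = 222*0 = 0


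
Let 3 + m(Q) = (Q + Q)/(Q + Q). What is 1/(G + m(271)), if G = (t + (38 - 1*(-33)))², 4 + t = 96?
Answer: 1/26567 ≈ 3.7641e-5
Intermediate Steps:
t = 92 (t = -4 + 96 = 92)
m(Q) = -2 (m(Q) = -3 + (Q + Q)/(Q + Q) = -3 + (2*Q)/((2*Q)) = -3 + (2*Q)*(1/(2*Q)) = -3 + 1 = -2)
G = 26569 (G = (92 + (38 - 1*(-33)))² = (92 + (38 + 33))² = (92 + 71)² = 163² = 26569)
1/(G + m(271)) = 1/(26569 - 2) = 1/26567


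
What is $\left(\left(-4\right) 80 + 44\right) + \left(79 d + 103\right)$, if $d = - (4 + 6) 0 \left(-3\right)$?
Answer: $-173$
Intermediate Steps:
$d = 0$ ($d = \left(-1\right) 10 \cdot 0 \left(-3\right) = \left(-10\right) 0 \left(-3\right) = 0 \left(-3\right) = 0$)
$\left(\left(-4\right) 80 + 44\right) + \left(79 d + 103\right) = \left(\left(-4\right) 80 + 44\right) + \left(79 \cdot 0 + 103\right) = \left(-320 + 44\right) + \left(0 + 103\right) = -276 + 103 = -173$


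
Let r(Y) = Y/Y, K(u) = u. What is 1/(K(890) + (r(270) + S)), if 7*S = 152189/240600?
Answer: 1684200/1500774389 ≈ 0.0011222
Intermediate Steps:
S = 152189/1684200 (S = (152189/240600)/7 = (152189*(1/240600))/7 = (⅐)*(152189/240600) = 152189/1684200 ≈ 0.090363)
r(Y) = 1
1/(K(890) + (r(270) + S)) = 1/(890 + (1 + 152189/1684200)) = 1/(890 + 1836389/1684200) = 1/(1500774389/1684200) = 1684200/1500774389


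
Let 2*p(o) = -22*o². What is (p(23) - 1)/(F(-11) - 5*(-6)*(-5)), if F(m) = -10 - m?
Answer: 5820/149 ≈ 39.060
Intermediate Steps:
p(o) = -11*o² (p(o) = (-22*o²)/2 = -11*o²)
(p(23) - 1)/(F(-11) - 5*(-6)*(-5)) = (-11*23² - 1)/((-10 - 1*(-11)) - 5*(-6)*(-5)) = (-11*529 - 1)/((-10 + 11) + 30*(-5)) = (-5819 - 1)/(1 - 150) = -5820/(-149) = -5820*(-1/149) = 5820/149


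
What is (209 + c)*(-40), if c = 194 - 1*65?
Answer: -13520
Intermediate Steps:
c = 129 (c = 194 - 65 = 129)
(209 + c)*(-40) = (209 + 129)*(-40) = 338*(-40) = -13520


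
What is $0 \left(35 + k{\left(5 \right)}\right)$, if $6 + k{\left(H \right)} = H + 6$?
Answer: $0$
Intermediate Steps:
$k{\left(H \right)} = H$ ($k{\left(H \right)} = -6 + \left(H + 6\right) = -6 + \left(6 + H\right) = H$)
$0 \left(35 + k{\left(5 \right)}\right) = 0 \left(35 + 5\right) = 0 \cdot 40 = 0$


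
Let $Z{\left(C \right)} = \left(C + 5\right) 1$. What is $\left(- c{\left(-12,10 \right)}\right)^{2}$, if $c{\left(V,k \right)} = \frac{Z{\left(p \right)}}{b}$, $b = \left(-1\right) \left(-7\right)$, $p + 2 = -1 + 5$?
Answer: $1$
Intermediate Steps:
$p = 2$ ($p = -2 + \left(-1 + 5\right) = -2 + 4 = 2$)
$b = 7$
$Z{\left(C \right)} = 5 + C$ ($Z{\left(C \right)} = \left(5 + C\right) 1 = 5 + C$)
$c{\left(V,k \right)} = 1$ ($c{\left(V,k \right)} = \frac{5 + 2}{7} = 7 \cdot \frac{1}{7} = 1$)
$\left(- c{\left(-12,10 \right)}\right)^{2} = \left(\left(-1\right) 1\right)^{2} = \left(-1\right)^{2} = 1$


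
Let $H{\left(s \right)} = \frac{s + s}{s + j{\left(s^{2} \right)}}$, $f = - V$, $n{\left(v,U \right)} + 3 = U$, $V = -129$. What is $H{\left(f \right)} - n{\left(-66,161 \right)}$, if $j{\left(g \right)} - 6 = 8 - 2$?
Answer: $- \frac{7340}{47} \approx -156.17$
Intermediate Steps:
$n{\left(v,U \right)} = -3 + U$
$j{\left(g \right)} = 12$ ($j{\left(g \right)} = 6 + \left(8 - 2\right) = 6 + 6 = 12$)
$f = 129$ ($f = \left(-1\right) \left(-129\right) = 129$)
$H{\left(s \right)} = \frac{2 s}{12 + s}$ ($H{\left(s \right)} = \frac{s + s}{s + 12} = \frac{2 s}{12 + s}$)
$H{\left(f \right)} - n{\left(-66,161 \right)} = 2 \cdot 129 \frac{1}{12 + 129} - \left(-3 + 161\right) = 2 \cdot 129 \cdot \frac{1}{141} - 158 = \frac{86}{47} - 158 = - \frac{7340}{47}$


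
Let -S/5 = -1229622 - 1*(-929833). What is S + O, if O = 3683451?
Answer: 5182396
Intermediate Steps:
S = 1498945 (S = -5*(-1229622 - 1*(-929833)) = -5*(-1229622 + 929833) = -5*(-299789) = 1498945)
S + O = 1498945 + 3683451 = 5182396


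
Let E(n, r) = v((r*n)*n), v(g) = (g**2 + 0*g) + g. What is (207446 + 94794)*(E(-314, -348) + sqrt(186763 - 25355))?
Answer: 355818896202890365440 + 2417920*sqrt(2522) ≈ 3.5582e+20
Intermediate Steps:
v(g) = g + g**2 (v(g) = (g**2 + 0) + g = g**2 + g = g + g**2)
E(n, r) = r*n**2*(1 + r*n**2) (E(n, r) = ((r*n)*n)*(1 + (r*n)*n) = ((n*r)*n)*(1 + (n*r)*n) = (r*n**2)*(1 + r*n**2) = r*n**2*(1 + r*n**2))
(207446 + 94794)*(E(-314, -348) + sqrt(186763 - 25355)) = (207446 + 94794)*(-348*(-314)**2*(1 - 348*(-314)**2) + sqrt(186763 - 25355)) = 302240*(-348*98596*(1 - 348*98596) + sqrt(161408)) = 302240*(-348*98596*(1 - 34311408) + 8*sqrt(2522)) = 302240*(-348*98596*(-34311407) + 8*sqrt(2522)) = 302240*(1177272684631056 + 8*sqrt(2522)) = 355818896202890365440 + 2417920*sqrt(2522)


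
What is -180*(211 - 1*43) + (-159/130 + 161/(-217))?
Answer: -121875119/4030 ≈ -30242.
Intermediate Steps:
-180*(211 - 1*43) + (-159/130 + 161/(-217)) = -180*(211 - 43) + (-159*1/130 + 161*(-1/217)) = -180*168 + (-159/130 - 23/31) = -30240 - 7919/4030 = -121875119/4030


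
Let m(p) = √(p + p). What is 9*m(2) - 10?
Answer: 8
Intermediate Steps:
m(p) = √2*√p (m(p) = √(2*p) = √2*√p)
9*m(2) - 10 = 9*(√2*√2) - 10 = 9*2 - 10 = 18 - 10 = 8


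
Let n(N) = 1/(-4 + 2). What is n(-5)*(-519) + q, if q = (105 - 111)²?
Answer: 591/2 ≈ 295.50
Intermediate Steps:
n(N) = -½ (n(N) = 1/(-2) = -½)
q = 36 (q = (-6)² = 36)
n(-5)*(-519) + q = -½*(-519) + 36 = 519/2 + 36 = 591/2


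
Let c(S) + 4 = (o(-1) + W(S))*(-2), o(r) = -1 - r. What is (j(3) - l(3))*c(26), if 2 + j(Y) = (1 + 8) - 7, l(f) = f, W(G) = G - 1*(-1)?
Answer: 174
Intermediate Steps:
W(G) = 1 + G (W(G) = G + 1 = 1 + G)
j(Y) = 0 (j(Y) = -2 + ((1 + 8) - 7) = -2 + (9 - 7) = -2 + 2 = 0)
c(S) = -6 - 2*S (c(S) = -4 + ((-1 - 1*(-1)) + (1 + S))*(-2) = -4 + ((-1 + 1) + (1 + S))*(-2) = -4 + (0 + (1 + S))*(-2) = -4 + (1 + S)*(-2) = -4 + (-2 - 2*S) = -6 - 2*S)
(j(3) - l(3))*c(26) = (0 - 1*3)*(-6 - 2*26) = (0 - 3)*(-6 - 52) = -3*(-58) = 174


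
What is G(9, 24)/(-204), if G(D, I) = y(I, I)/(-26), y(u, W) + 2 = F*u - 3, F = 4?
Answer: 7/408 ≈ 0.017157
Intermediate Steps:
y(u, W) = -5 + 4*u (y(u, W) = -2 + (4*u - 3) = -2 + (-3 + 4*u) = -5 + 4*u)
G(D, I) = 5/26 - 2*I/13 (G(D, I) = (-5 + 4*I)/(-26) = (-5 + 4*I)*(-1/26) = 5/26 - 2*I/13)
G(9, 24)/(-204) = (5/26 - 2/13*24)/(-204) = (5/26 - 48/13)*(-1/204) = -7/2*(-1/204) = 7/408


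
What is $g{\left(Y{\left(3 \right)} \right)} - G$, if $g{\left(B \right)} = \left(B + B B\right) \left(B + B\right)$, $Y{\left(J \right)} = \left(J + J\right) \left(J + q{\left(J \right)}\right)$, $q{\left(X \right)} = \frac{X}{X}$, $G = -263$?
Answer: $29063$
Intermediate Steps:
$q{\left(X \right)} = 1$
$Y{\left(J \right)} = 2 J \left(1 + J\right)$ ($Y{\left(J \right)} = \left(J + J\right) \left(J + 1\right) = 2 J \left(1 + J\right)$)
$g{\left(B \right)} = 2 B \left(B + B^{2}\right)$ ($g{\left(B \right)} = \left(B + B^{2}\right) 2 B = 2 B \left(B + B^{2}\right)$)
$g{\left(Y{\left(3 \right)} \right)} - G = 2 \left(2 \cdot 3 \left(1 + 3\right)\right)^{2} \left(1 + 2 \cdot 3 \left(1 + 3\right)\right) - -263 = 2 \left(2 \cdot 3 \cdot 4\right)^{2} \left(1 + 2 \cdot 3 \cdot 4\right) + 263 = 2 \cdot 24^{2} \left(1 + 24\right) + 263 = 2 \cdot 576 \cdot 25 + 263 = 28800 + 263 = 29063$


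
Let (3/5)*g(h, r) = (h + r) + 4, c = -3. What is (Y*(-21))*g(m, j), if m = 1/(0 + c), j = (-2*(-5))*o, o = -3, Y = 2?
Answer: 5530/3 ≈ 1843.3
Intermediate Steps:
j = -30 (j = -2*(-5)*(-3) = 10*(-3) = -30)
m = -1/3 (m = 1/(0 - 3) = 1/(-3) = -1/3 ≈ -0.33333)
g(h, r) = 20/3 + 5*h/3 + 5*r/3 (g(h, r) = 5*((h + r) + 4)/3 = 5*(4 + h + r)/3 = 20/3 + 5*h/3 + 5*r/3)
(Y*(-21))*g(m, j) = (2*(-21))*(20/3 + (5/3)*(-1/3) + (5/3)*(-30)) = -42*(20/3 - 5/9 - 50) = -42*(-395/9) = 5530/3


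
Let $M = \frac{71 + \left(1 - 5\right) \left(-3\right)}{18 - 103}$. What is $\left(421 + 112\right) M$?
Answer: $- \frac{44239}{85} \approx -520.46$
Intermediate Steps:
$M = - \frac{83}{85}$ ($M = \frac{71 - -12}{-85} = \left(71 + 12\right) \left(- \frac{1}{85}\right) = 83 \left(- \frac{1}{85}\right) = - \frac{83}{85} \approx -0.97647$)
$\left(421 + 112\right) M = \left(421 + 112\right) \left(- \frac{83}{85}\right) = 533 \left(- \frac{83}{85}\right) = - \frac{44239}{85}$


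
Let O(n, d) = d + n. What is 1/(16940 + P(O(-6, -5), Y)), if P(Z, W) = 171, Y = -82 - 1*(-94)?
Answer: 1/17111 ≈ 5.8442e-5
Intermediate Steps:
Y = 12 (Y = -82 + 94 = 12)
1/(16940 + P(O(-6, -5), Y)) = 1/(16940 + 171) = 1/17111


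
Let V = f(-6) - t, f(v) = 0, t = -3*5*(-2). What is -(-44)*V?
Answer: -1320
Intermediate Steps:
t = 30 (t = -15*(-2) = 30)
V = -30 (V = 0 - 1*30 = 0 - 30 = -30)
-(-44)*V = -(-44)*(-30) = -1*1320 = -1320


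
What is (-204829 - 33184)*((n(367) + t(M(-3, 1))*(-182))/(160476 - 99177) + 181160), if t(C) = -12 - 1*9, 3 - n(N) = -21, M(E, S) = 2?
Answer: -881039289122306/20433 ≈ -4.3118e+10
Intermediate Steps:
n(N) = 24 (n(N) = 3 - 1*(-21) = 3 + 21 = 24)
t(C) = -21 (t(C) = -12 - 9 = -21)
(-204829 - 33184)*((n(367) + t(M(-3, 1))*(-182))/(160476 - 99177) + 181160) = (-204829 - 33184)*((24 - 21*(-182))/(160476 - 99177) + 181160) = -238013*((24 + 3822)/61299 + 181160) = -238013*(3846*(1/61299) + 181160) = -238013*(1282/20433 + 181160) = -238013*3701643562/20433 = -881039289122306/20433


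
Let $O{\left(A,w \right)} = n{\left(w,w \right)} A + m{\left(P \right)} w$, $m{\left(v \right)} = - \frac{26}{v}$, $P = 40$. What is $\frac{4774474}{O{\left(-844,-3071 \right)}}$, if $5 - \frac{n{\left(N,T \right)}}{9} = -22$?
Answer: $- \frac{95489480}{4061917} \approx -23.508$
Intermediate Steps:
$n{\left(N,T \right)} = 243$ ($n{\left(N,T \right)} = 45 - -198 = 45 + 198 = 243$)
$O{\left(A,w \right)} = 243 A - \frac{13 w}{20}$ ($O{\left(A,w \right)} = 243 A + - \frac{26}{40} w = 243 A + \left(-26\right) \frac{1}{40} w = 243 A - \frac{13 w}{20}$)
$\frac{4774474}{O{\left(-844,-3071 \right)}} = \frac{4774474}{243 \left(-844\right) - - \frac{39923}{20}} = \frac{4774474}{-205092 + \frac{39923}{20}} = \frac{4774474}{- \frac{4061917}{20}} = 4774474 \left(- \frac{20}{4061917}\right) = - \frac{95489480}{4061917}$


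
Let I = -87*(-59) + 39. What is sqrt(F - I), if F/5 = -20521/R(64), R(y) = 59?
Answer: I*sqrt(24057427)/59 ≈ 83.133*I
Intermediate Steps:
I = 5172 (I = 5133 + 39 = 5172)
F = -102605/59 (F = 5*(-20521/59) = -102605/59 ≈ -1739.1)
sqrt(F - I) = sqrt(-102605/59 - 1*5172) = sqrt(-102605/59 - 5172) = sqrt(-407753/59) = I*sqrt(24057427)/59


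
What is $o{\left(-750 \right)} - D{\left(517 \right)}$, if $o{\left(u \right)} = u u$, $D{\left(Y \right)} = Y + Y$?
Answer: $561466$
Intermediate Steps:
$D{\left(Y \right)} = 2 Y$
$o{\left(u \right)} = u^{2}$
$o{\left(-750 \right)} - D{\left(517 \right)} = \left(-750\right)^{2} - 2 \cdot 517 = 562500 - 1034 = 561466$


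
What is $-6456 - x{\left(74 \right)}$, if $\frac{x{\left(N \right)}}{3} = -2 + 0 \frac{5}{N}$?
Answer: $-6450$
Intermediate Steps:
$x{\left(N \right)} = -6$ ($x{\left(N \right)} = 3 \left(-2 + 0 \frac{5}{N}\right) = 3 \left(-2 + 0\right) = 3 \left(-2\right) = -6$)
$-6456 - x{\left(74 \right)} = -6456 - -6 = -6456 + 6 = -6450$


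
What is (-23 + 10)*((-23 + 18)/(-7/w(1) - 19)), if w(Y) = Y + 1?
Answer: -26/9 ≈ -2.8889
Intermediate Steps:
w(Y) = 1 + Y
(-23 + 10)*((-23 + 18)/(-7/w(1) - 19)) = (-23 + 10)*((-23 + 18)/(-7/(1 + 1) - 19)) = -(-65)/(-7/2 - 19) = -(-65)/(-45/2) = -(-65)*(-2)/45 = -13*2/9 = -26/9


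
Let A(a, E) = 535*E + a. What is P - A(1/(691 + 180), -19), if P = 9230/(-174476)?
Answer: 772376282267/75984298 ≈ 10165.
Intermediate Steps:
A(a, E) = a + 535*E
P = -4615/87238 (P = 9230*(-1/174476) = -4615/87238 ≈ -0.052901)
P - A(1/(691 + 180), -19) = -4615/87238 - (1/(691 + 180) + 535*(-19)) = -4615/87238 - (1/871 - 10165) = -4615/87238 - 1*(-8853714/871) = -4615/87238 + 8853714/871 = 772376282267/75984298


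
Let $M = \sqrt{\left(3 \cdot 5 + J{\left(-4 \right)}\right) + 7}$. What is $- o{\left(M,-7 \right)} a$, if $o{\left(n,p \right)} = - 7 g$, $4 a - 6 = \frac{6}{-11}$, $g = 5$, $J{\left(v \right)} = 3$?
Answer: $\frac{525}{11} \approx 47.727$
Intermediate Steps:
$a = \frac{15}{11}$ ($a = \frac{3}{2} + \frac{6 \frac{1}{-11}}{4} = \frac{3}{2} + \frac{6 \left(- \frac{1}{11}\right)}{4} = \frac{3}{2} + \frac{1}{4} \left(- \frac{6}{11}\right) = \frac{3}{2} - \frac{3}{22} = \frac{15}{11} \approx 1.3636$)
$M = 5$ ($M = \sqrt{\left(3 \cdot 5 + 3\right) + 7} = \sqrt{\left(15 + 3\right) + 7} = \sqrt{18 + 7} = \sqrt{25} = 5$)
$o{\left(n,p \right)} = -35$ ($o{\left(n,p \right)} = \left(-7\right) 5 = -35$)
$- o{\left(M,-7 \right)} a = \left(-1\right) \left(-35\right) \frac{15}{11} = 35 \cdot \frac{15}{11} = \frac{525}{11}$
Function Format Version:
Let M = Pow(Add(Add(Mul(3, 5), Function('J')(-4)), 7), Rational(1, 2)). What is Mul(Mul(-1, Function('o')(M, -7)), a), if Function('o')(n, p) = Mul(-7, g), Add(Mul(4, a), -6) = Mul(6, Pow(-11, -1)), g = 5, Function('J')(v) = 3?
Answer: Rational(525, 11) ≈ 47.727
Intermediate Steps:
a = Rational(15, 11) (a = Add(Rational(3, 2), Mul(Rational(1, 4), Mul(6, Pow(-11, -1)))) = Add(Rational(3, 2), Mul(Rational(1, 4), Mul(6, Rational(-1, 11)))) = Add(Rational(3, 2), Mul(Rational(1, 4), Rational(-6, 11))) = Add(Rational(3, 2), Rational(-3, 22)) = Rational(15, 11) ≈ 1.3636)
M = 5 (M = Pow(Add(Add(Mul(3, 5), 3), 7), Rational(1, 2)) = Pow(Add(Add(15, 3), 7), Rational(1, 2)) = Pow(Add(18, 7), Rational(1, 2)) = Pow(25, Rational(1, 2)) = 5)
Function('o')(n, p) = -35 (Function('o')(n, p) = Mul(-7, 5) = -35)
Mul(Mul(-1, Function('o')(M, -7)), a) = Mul(Mul(-1, -35), Rational(15, 11)) = Mul(35, Rational(15, 11)) = Rational(525, 11)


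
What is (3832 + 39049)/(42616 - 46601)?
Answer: -42881/3985 ≈ -10.761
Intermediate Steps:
(3832 + 39049)/(42616 - 46601) = 42881/(-3985) = 42881*(-1/3985) = -42881/3985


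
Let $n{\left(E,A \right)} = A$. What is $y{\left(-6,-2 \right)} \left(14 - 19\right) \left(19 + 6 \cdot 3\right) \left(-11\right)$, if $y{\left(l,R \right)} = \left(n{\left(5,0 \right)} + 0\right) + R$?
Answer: $-4070$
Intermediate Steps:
$y{\left(l,R \right)} = R$ ($y{\left(l,R \right)} = \left(0 + 0\right) + R = 0 + R = R$)
$y{\left(-6,-2 \right)} \left(14 - 19\right) \left(19 + 6 \cdot 3\right) \left(-11\right) = - 2 \left(14 - 19\right) \left(19 + 6 \cdot 3\right) \left(-11\right) = - 2 \left(- 5 \left(19 + 18\right)\right) \left(-11\right) = - 2 \left(\left(-5\right) 37\right) \left(-11\right) = \left(-2\right) \left(-185\right) \left(-11\right) = 370 \left(-11\right) = -4070$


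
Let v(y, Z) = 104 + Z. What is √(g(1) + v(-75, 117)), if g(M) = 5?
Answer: √226 ≈ 15.033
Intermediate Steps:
√(g(1) + v(-75, 117)) = √(5 + (104 + 117)) = √(5 + 221) = √226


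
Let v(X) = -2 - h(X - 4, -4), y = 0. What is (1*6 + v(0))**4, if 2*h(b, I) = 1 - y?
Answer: 2401/16 ≈ 150.06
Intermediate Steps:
h(b, I) = 1/2 (h(b, I) = (1 - 1*0)/2 = (1 + 0)/2 = (1/2)*1 = 1/2)
v(X) = -5/2 (v(X) = -2 - 1*1/2 = -2 - 1/2 = -5/2)
(1*6 + v(0))**4 = (1*6 - 5/2)**4 = (6 - 5/2)**4 = (7/2)**4 = 2401/16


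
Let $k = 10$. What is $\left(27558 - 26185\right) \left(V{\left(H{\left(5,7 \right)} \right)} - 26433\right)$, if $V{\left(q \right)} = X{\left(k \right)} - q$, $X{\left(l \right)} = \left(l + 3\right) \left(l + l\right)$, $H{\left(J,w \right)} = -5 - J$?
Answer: $-35921799$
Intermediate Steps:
$X{\left(l \right)} = 2 l \left(3 + l\right)$ ($X{\left(l \right)} = \left(3 + l\right) 2 l = 2 l \left(3 + l\right)$)
$V{\left(q \right)} = 260 - q$ ($V{\left(q \right)} = 2 \cdot 10 \left(3 + 10\right) - q = 2 \cdot 10 \cdot 13 - q = 260 - q$)
$\left(27558 - 26185\right) \left(V{\left(H{\left(5,7 \right)} \right)} - 26433\right) = \left(27558 - 26185\right) \left(\left(260 - \left(-5 - 5\right)\right) - 26433\right) = 1373 \left(\left(260 - \left(-5 - 5\right)\right) - 26433\right) = 1373 \left(\left(260 - -10\right) - 26433\right) = 1373 \left(\left(260 + 10\right) - 26433\right) = 1373 \left(270 - 26433\right) = 1373 \left(-26163\right) = -35921799$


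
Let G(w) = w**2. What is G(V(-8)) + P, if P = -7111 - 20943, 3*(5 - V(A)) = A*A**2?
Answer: 25243/9 ≈ 2804.8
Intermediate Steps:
V(A) = 5 - A**3/3 (V(A) = 5 - A*A**2/3 = 5 - A**3/3)
P = -28054
G(V(-8)) + P = (5 - 1/3*(-8)**3)**2 - 28054 = (5 - 1/3*(-512))**2 - 28054 = (5 + 512/3)**2 - 28054 = (527/3)**2 - 28054 = 277729/9 - 28054 = 25243/9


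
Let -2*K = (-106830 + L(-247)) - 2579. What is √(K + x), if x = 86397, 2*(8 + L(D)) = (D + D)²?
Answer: √320386/2 ≈ 283.01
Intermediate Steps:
L(D) = -8 + 2*D² (L(D) = -8 + (D + D)²/2 = -8 + (2*D)²/2 = -8 + (4*D²)/2 = -8 + 2*D²)
K = -12601/2 (K = -((-106830 + (-8 + 2*(-247)²)) - 2579)/2 = -((-106830 + (-8 + 2*61009)) - 2579)/2 = -((-106830 + (-8 + 122018)) - 2579)/2 = -((-106830 + 122010) - 2579)/2 = -(15180 - 2579)/2 = -½*12601 = -12601/2 ≈ -6300.5)
√(K + x) = √(-12601/2 + 86397) = √(160193/2) = √320386/2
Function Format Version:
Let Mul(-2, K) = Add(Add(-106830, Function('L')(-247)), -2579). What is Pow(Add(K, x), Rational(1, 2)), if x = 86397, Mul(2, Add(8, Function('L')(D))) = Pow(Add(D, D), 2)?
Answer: Mul(Rational(1, 2), Pow(320386, Rational(1, 2))) ≈ 283.01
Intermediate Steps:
Function('L')(D) = Add(-8, Mul(2, Pow(D, 2))) (Function('L')(D) = Add(-8, Mul(Rational(1, 2), Pow(Add(D, D), 2))) = Add(-8, Mul(Rational(1, 2), Pow(Mul(2, D), 2))) = Add(-8, Mul(Rational(1, 2), Mul(4, Pow(D, 2)))) = Add(-8, Mul(2, Pow(D, 2))))
K = Rational(-12601, 2) (K = Mul(Rational(-1, 2), Add(Add(-106830, Add(-8, Mul(2, Pow(-247, 2)))), -2579)) = Mul(Rational(-1, 2), Add(Add(-106830, Add(-8, Mul(2, 61009))), -2579)) = Mul(Rational(-1, 2), Add(Add(-106830, Add(-8, 122018)), -2579)) = Mul(Rational(-1, 2), Add(Add(-106830, 122010), -2579)) = Mul(Rational(-1, 2), Add(15180, -2579)) = Mul(Rational(-1, 2), 12601) = Rational(-12601, 2) ≈ -6300.5)
Pow(Add(K, x), Rational(1, 2)) = Pow(Add(Rational(-12601, 2), 86397), Rational(1, 2)) = Pow(Rational(160193, 2), Rational(1, 2)) = Mul(Rational(1, 2), Pow(320386, Rational(1, 2)))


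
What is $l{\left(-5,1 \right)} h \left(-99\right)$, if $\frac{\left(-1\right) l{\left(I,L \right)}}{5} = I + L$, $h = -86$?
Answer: $170280$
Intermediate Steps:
$l{\left(I,L \right)} = - 5 I - 5 L$ ($l{\left(I,L \right)} = - 5 \left(I + L\right) = - 5 I - 5 L$)
$l{\left(-5,1 \right)} h \left(-99\right) = \left(\left(-5\right) \left(-5\right) - 5\right) \left(-86\right) \left(-99\right) = \left(25 - 5\right) \left(-86\right) \left(-99\right) = 20 \left(-86\right) \left(-99\right) = \left(-1720\right) \left(-99\right) = 170280$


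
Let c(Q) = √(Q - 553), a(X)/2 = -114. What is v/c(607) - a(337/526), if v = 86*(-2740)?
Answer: 228 - 117820*√6/9 ≈ -31839.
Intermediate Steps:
a(X) = -228 (a(X) = 2*(-114) = -228)
c(Q) = √(-553 + Q)
v = -235640
v/c(607) - a(337/526) = -235640/√(-553 + 607) - 1*(-228) = -235640*√6/18 + 228 = -117820*√6/9 + 228 = 228 - 117820*√6/9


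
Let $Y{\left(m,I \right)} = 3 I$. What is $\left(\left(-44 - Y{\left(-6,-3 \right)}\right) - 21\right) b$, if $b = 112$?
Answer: $-6272$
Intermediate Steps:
$\left(\left(-44 - Y{\left(-6,-3 \right)}\right) - 21\right) b = \left(\left(-44 - 3 \left(-3\right)\right) - 21\right) 112 = \left(\left(-44 - -9\right) - 21\right) 112 = \left(\left(-44 + 9\right) - 21\right) 112 = \left(-35 - 21\right) 112 = \left(-56\right) 112 = -6272$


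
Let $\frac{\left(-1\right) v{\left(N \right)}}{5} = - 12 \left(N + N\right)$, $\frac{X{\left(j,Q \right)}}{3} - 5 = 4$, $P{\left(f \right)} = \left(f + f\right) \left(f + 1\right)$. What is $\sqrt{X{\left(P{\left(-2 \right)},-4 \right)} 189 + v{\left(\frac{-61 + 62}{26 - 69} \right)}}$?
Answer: $\frac{\sqrt{9430287}}{43} \approx 71.416$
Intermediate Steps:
$P{\left(f \right)} = 2 f \left(1 + f\right)$
$X{\left(j,Q \right)} = 27$ ($X{\left(j,Q \right)} = 15 + 3 \cdot 4 = 15 + 12 = 27$)
$v{\left(N \right)} = 120 N$ ($v{\left(N \right)} = - 5 \left(- 12 \left(N + N\right)\right) = - 5 \left(- 12 \cdot 2 N\right) = - 5 \left(- 24 N\right) = 120 N$)
$\sqrt{X{\left(P{\left(-2 \right)},-4 \right)} 189 + v{\left(\frac{-61 + 62}{26 - 69} \right)}} = \sqrt{27 \cdot 189 + 120 \frac{-61 + 62}{26 - 69}} = \sqrt{5103 + 120 \cdot 1 \frac{1}{-43}} = \sqrt{5103 + 120 \cdot 1 \left(- \frac{1}{43}\right)} = \sqrt{5103 + 120 \left(- \frac{1}{43}\right)} = \sqrt{5103 - \frac{120}{43}} = \sqrt{\frac{219309}{43}} = \frac{\sqrt{9430287}}{43}$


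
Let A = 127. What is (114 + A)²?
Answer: 58081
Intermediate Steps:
(114 + A)² = (114 + 127)² = 241² = 58081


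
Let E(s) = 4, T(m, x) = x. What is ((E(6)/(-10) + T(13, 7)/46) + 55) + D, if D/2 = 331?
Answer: 164853/230 ≈ 716.75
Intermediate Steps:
D = 662 (D = 2*331 = 662)
((E(6)/(-10) + T(13, 7)/46) + 55) + D = ((4/(-10) + 7/46) + 55) + 662 = ((4*(-⅒) + 7*(1/46)) + 55) + 662 = ((-⅖ + 7/46) + 55) + 662 = (-57/230 + 55) + 662 = 12593/230 + 662 = 164853/230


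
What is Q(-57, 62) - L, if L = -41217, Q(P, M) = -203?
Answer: 41014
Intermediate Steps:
Q(-57, 62) - L = -203 - 1*(-41217) = -203 + 41217 = 41014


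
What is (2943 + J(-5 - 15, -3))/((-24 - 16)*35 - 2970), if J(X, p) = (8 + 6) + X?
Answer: -2937/4370 ≈ -0.67208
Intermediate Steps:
J(X, p) = 14 + X
(2943 + J(-5 - 15, -3))/((-24 - 16)*35 - 2970) = (2943 + (14 + (-5 - 15)))/((-24 - 16)*35 - 2970) = (2943 + (14 - 20))/(-40*35 - 2970) = (2943 - 6)/(-1400 - 2970) = 2937/(-4370) = 2937*(-1/4370) = -2937/4370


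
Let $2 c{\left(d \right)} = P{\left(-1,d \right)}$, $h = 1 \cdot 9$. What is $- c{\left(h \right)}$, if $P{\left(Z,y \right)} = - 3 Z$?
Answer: $- \frac{3}{2} \approx -1.5$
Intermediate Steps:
$h = 9$
$c{\left(d \right)} = \frac{3}{2}$ ($c{\left(d \right)} = \frac{\left(-3\right) \left(-1\right)}{2} = \frac{1}{2} \cdot 3 = \frac{3}{2}$)
$- c{\left(h \right)} = \left(-1\right) \frac{3}{2} = - \frac{3}{2}$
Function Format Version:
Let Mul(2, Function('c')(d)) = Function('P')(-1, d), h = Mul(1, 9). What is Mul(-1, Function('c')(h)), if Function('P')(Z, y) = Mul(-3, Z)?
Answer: Rational(-3, 2) ≈ -1.5000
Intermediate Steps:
h = 9
Function('c')(d) = Rational(3, 2) (Function('c')(d) = Mul(Rational(1, 2), Mul(-3, -1)) = Mul(Rational(1, 2), 3) = Rational(3, 2))
Mul(-1, Function('c')(h)) = Mul(-1, Rational(3, 2)) = Rational(-3, 2)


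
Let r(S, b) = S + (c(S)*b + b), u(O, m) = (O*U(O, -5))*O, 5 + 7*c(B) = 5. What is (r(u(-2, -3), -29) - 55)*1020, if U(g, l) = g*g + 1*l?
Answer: -89760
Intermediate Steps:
c(B) = 0 (c(B) = -5/7 + (⅐)*5 = -5/7 + 5/7 = 0)
U(g, l) = l + g² (U(g, l) = g² + l = l + g²)
u(O, m) = O²*(-5 + O²) (u(O, m) = (O*(-5 + O²))*O = O²*(-5 + O²))
r(S, b) = S + b (r(S, b) = S + (0*b + b) = S + (0 + b) = S + b)
(r(u(-2, -3), -29) - 55)*1020 = (((-2)²*(-5 + (-2)²) - 29) - 55)*1020 = ((4*(-5 + 4) - 29) - 55)*1020 = ((4*(-1) - 29) - 55)*1020 = ((-4 - 29) - 55)*1020 = (-33 - 55)*1020 = -88*1020 = -89760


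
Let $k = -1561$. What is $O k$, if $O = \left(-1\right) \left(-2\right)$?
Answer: $-3122$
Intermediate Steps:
$O = 2$
$O k = 2 \left(-1561\right) = -3122$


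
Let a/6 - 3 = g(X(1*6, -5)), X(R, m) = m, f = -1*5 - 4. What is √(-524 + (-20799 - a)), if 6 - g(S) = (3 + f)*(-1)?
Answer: I*√21341 ≈ 146.09*I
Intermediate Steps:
f = -9 (f = -5 - 4 = -9)
g(S) = 0 (g(S) = 6 - (3 - 9)*(-1) = 6 - (-6)*(-1) = 6 - 1*6 = 6 - 6 = 0)
a = 18 (a = 18 + 6*0 = 18 + 0 = 18)
√(-524 + (-20799 - a)) = √(-524 + (-20799 - 1*18)) = √(-524 + (-20799 - 18)) = √(-524 - 20817) = √(-21341) = I*√21341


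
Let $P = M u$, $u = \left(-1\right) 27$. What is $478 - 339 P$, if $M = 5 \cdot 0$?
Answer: $478$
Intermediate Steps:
$M = 0$
$u = -27$
$P = 0$ ($P = 0 \left(-27\right) = 0$)
$478 - 339 P = 478 - 0 = 478 + 0 = 478$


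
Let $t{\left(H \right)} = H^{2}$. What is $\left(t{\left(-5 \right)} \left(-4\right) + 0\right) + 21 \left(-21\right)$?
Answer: $-541$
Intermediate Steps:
$\left(t{\left(-5 \right)} \left(-4\right) + 0\right) + 21 \left(-21\right) = \left(\left(-5\right)^{2} \left(-4\right) + 0\right) + 21 \left(-21\right) = \left(25 \left(-4\right) + 0\right) - 441 = \left(-100 + 0\right) - 441 = -100 - 441 = -541$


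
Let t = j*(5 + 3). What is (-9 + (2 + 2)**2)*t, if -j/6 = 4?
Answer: -1344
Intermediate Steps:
j = -24 (j = -6*4 = -24)
t = -192 (t = -24*(5 + 3) = -24*8 = -192)
(-9 + (2 + 2)**2)*t = (-9 + (2 + 2)**2)*(-192) = (-9 + 4**2)*(-192) = (-9 + 16)*(-192) = 7*(-192) = -1344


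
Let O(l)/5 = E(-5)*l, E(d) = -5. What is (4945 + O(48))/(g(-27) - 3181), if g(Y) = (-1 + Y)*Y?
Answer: -749/485 ≈ -1.5443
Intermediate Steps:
g(Y) = Y*(-1 + Y)
O(l) = -25*l (O(l) = 5*(-5*l) = -25*l)
(4945 + O(48))/(g(-27) - 3181) = (4945 - 25*48)/(-27*(-1 - 27) - 3181) = (4945 - 1200)/(-27*(-28) - 3181) = 3745/(756 - 3181) = 3745/(-2425) = 3745*(-1/2425) = -749/485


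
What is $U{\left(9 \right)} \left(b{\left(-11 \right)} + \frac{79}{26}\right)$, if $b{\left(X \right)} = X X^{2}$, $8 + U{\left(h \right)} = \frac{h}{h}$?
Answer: $\frac{241689}{26} \approx 9295.7$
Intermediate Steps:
$U{\left(h \right)} = -7$ ($U{\left(h \right)} = -8 + \frac{h}{h} = -8 + 1 = -7$)
$b{\left(X \right)} = X^{3}$
$U{\left(9 \right)} \left(b{\left(-11 \right)} + \frac{79}{26}\right) = - 7 \left(\left(-11\right)^{3} + \frac{79}{26}\right) = - 7 \left(-1331 + 79 \cdot \frac{1}{26}\right) = - 7 \left(-1331 + \frac{79}{26}\right) = \left(-7\right) \left(- \frac{34527}{26}\right) = \frac{241689}{26}$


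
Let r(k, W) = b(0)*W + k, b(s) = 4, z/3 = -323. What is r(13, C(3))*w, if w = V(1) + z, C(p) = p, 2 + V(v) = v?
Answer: -24250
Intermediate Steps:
z = -969 (z = 3*(-323) = -969)
V(v) = -2 + v
r(k, W) = k + 4*W (r(k, W) = 4*W + k = k + 4*W)
w = -970 (w = (-2 + 1) - 969 = -1 - 969 = -970)
r(13, C(3))*w = (13 + 4*3)*(-970) = (13 + 12)*(-970) = 25*(-970) = -24250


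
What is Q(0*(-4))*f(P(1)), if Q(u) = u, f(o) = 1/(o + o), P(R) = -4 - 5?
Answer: 0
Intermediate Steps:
P(R) = -9
f(o) = 1/(2*o)
Q(0*(-4))*f(P(1)) = (0*(-4))*((½)/(-9)) = 0*((½)*(-⅑)) = 0*(-1/18) = 0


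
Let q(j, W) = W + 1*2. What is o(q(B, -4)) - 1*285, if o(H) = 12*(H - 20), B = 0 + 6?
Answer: -549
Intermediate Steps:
B = 6
q(j, W) = 2 + W (q(j, W) = W + 2 = 2 + W)
o(H) = -240 + 12*H (o(H) = 12*(-20 + H) = -240 + 12*H)
o(q(B, -4)) - 1*285 = (-240 + 12*(2 - 4)) - 1*285 = (-240 + 12*(-2)) - 285 = (-240 - 24) - 285 = -264 - 285 = -549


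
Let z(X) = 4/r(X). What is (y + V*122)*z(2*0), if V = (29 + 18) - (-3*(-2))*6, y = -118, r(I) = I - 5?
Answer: -4896/5 ≈ -979.20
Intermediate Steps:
r(I) = -5 + I
z(X) = 4/(-5 + X)
V = 11 (V = 47 - 6*6 = 47 - 1*36 = 47 - 36 = 11)
(y + V*122)*z(2*0) = (-118 + 11*122)*(4/(-5 + 2*0)) = (-118 + 1342)*(4/(-5 + 0)) = 1224*(4/(-5)) = 1224*(4*(-⅕)) = 1224*(-⅘) = -4896/5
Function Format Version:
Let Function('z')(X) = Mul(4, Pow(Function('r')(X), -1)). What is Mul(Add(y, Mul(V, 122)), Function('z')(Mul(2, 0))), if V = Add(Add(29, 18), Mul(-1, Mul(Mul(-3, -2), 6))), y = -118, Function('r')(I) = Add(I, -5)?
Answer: Rational(-4896, 5) ≈ -979.20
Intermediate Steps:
Function('r')(I) = Add(-5, I)
Function('z')(X) = Mul(4, Pow(Add(-5, X), -1))
V = 11 (V = Add(47, Mul(-1, Mul(6, 6))) = Add(47, Mul(-1, 36)) = Add(47, -36) = 11)
Mul(Add(y, Mul(V, 122)), Function('z')(Mul(2, 0))) = Mul(Add(-118, Mul(11, 122)), Mul(4, Pow(Add(-5, Mul(2, 0)), -1))) = Mul(Add(-118, 1342), Mul(4, Pow(Add(-5, 0), -1))) = Mul(1224, Mul(4, Pow(-5, -1))) = Mul(1224, Mul(4, Rational(-1, 5))) = Mul(1224, Rational(-4, 5)) = Rational(-4896, 5)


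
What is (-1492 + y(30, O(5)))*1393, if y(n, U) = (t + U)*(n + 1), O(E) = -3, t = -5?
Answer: -2423820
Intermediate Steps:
y(n, U) = (1 + n)*(-5 + U) (y(n, U) = (-5 + U)*(n + 1) = (-5 + U)*(1 + n) = (1 + n)*(-5 + U))
(-1492 + y(30, O(5)))*1393 = (-1492 + (-5 - 3 - 5*30 - 3*30))*1393 = (-1492 + (-5 - 3 - 150 - 90))*1393 = (-1492 - 248)*1393 = -1740*1393 = -2423820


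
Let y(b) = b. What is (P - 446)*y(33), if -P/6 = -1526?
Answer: 287430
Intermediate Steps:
P = 9156 (P = -6*(-1526) = 9156)
(P - 446)*y(33) = (9156 - 446)*33 = 8710*33 = 287430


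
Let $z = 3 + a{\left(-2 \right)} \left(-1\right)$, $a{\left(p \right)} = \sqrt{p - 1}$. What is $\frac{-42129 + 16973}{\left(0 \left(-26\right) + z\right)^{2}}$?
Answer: $- \frac{25156}{\left(3 - i \sqrt{3}\right)^{2}} \approx -1048.2 - 1815.5 i$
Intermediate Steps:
$a{\left(p \right)} = \sqrt{-1 + p}$
$z = 3 - i \sqrt{3}$ ($z = 3 + \sqrt{-1 - 2} \left(-1\right) = 3 + \sqrt{-3} \left(-1\right) = 3 + i \sqrt{3} \left(-1\right) = 3 - i \sqrt{3} \approx 3.0 - 1.732 i$)
$\frac{-42129 + 16973}{\left(0 \left(-26\right) + z\right)^{2}} = \frac{-42129 + 16973}{\left(0 \left(-26\right) + \left(3 - i \sqrt{3}\right)\right)^{2}} = - \frac{25156}{\left(0 + \left(3 - i \sqrt{3}\right)\right)^{2}} = - \frac{25156}{\left(3 - i \sqrt{3}\right)^{2}}$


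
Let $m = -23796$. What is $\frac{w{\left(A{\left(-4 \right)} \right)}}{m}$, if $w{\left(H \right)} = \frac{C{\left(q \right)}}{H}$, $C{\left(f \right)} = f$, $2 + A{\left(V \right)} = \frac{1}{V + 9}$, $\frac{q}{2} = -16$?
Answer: $- \frac{40}{53541} \approx -0.00074709$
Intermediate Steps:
$q = -32$ ($q = 2 \left(-16\right) = -32$)
$A{\left(V \right)} = -2 + \frac{1}{9 + V}$ ($A{\left(V \right)} = -2 + \frac{1}{V + 9} = -2 + \frac{1}{9 + V}$)
$w{\left(H \right)} = - \frac{32}{H}$
$\frac{w{\left(A{\left(-4 \right)} \right)}}{m} = \frac{\left(-32\right) \frac{1}{\frac{1}{9 - 4} \left(-17 - -8\right)}}{-23796} = - \frac{32}{\frac{1}{5} \left(-17 + 8\right)} \left(- \frac{1}{23796}\right) = - \frac{32}{\frac{1}{5} \left(-9\right)} \left(- \frac{1}{23796}\right) = - \frac{32}{- \frac{9}{5}} \left(- \frac{1}{23796}\right) = \left(-32\right) \left(- \frac{5}{9}\right) \left(- \frac{1}{23796}\right) = \frac{160}{9} \left(- \frac{1}{23796}\right) = - \frac{40}{53541}$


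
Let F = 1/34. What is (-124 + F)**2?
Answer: 17766225/1156 ≈ 15369.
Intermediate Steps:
F = 1/34 ≈ 0.029412
(-124 + F)**2 = (-124 + 1/34)**2 = (-4215/34)**2 = 17766225/1156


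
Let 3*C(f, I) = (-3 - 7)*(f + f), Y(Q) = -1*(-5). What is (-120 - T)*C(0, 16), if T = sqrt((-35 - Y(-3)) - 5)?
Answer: 0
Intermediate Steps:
Y(Q) = 5
T = 3*I*sqrt(5) (T = sqrt((-35 - 1*5) - 5) = sqrt((-35 - 5) - 5) = sqrt(-40 - 5) = sqrt(-45) = 3*I*sqrt(5) ≈ 6.7082*I)
C(f, I) = -20*f/3 (C(f, I) = ((-3 - 7)*(f + f))/3 = (-20*f)/3 = -20*f/3)
(-120 - T)*C(0, 16) = (-120 - 3*I*sqrt(5))*(-20/3*0) = (-120 - 3*I*sqrt(5))*0 = 0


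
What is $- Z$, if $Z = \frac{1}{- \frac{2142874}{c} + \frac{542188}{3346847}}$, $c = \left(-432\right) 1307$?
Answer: $- \frac{944855070264}{3739001887795} \approx -0.2527$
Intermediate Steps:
$c = -564624$
$Z = \frac{944855070264}{3739001887795}$ ($Z = \frac{1}{- \frac{2142874}{-564624} + \frac{542188}{3346847}} = \frac{1}{\left(-2142874\right) \left(- \frac{1}{564624}\right) + 542188 \cdot \frac{1}{3346847}} = \frac{1}{\frac{1071437}{282312} + \frac{542188}{3346847}} = \frac{1}{\frac{3739001887795}{944855070264}} = \frac{944855070264}{3739001887795} \approx 0.2527$)
$- Z = \left(-1\right) \frac{944855070264}{3739001887795} = - \frac{944855070264}{3739001887795}$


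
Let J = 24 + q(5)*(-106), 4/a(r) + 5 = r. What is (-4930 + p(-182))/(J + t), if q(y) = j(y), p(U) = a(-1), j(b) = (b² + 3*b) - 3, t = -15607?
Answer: 14792/58515 ≈ 0.25279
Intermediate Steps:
a(r) = 4/(-5 + r)
j(b) = -3 + b² + 3*b
p(U) = -⅔ (p(U) = 4/(-5 - 1) = 4/(-6) = 4*(-⅙) = -⅔)
q(y) = -3 + y² + 3*y
J = -3898 (J = 24 + (-3 + 5² + 3*5)*(-106) = 24 + (-3 + 25 + 15)*(-106) = 24 + 37*(-106) = 24 - 3922 = -3898)
(-4930 + p(-182))/(J + t) = (-4930 - ⅔)/(-3898 - 15607) = -14792/3/(-19505) = -14792/3*(-1/19505) = 14792/58515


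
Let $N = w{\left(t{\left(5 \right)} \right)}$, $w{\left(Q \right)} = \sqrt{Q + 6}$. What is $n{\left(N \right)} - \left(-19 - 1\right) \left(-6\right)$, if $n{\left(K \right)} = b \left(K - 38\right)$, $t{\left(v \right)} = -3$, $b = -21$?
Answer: $678 - 21 \sqrt{3} \approx 641.63$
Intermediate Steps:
$w{\left(Q \right)} = \sqrt{6 + Q}$
$N = \sqrt{3}$ ($N = \sqrt{6 - 3} = \sqrt{3} \approx 1.732$)
$n{\left(K \right)} = 798 - 21 K$ ($n{\left(K \right)} = - 21 \left(K - 38\right) = - 21 \left(-38 + K\right) = 798 - 21 K$)
$n{\left(N \right)} - \left(-19 - 1\right) \left(-6\right) = \left(798 - 21 \sqrt{3}\right) - \left(-19 - 1\right) \left(-6\right) = \left(798 - 21 \sqrt{3}\right) - \left(-20\right) \left(-6\right) = \left(798 - 21 \sqrt{3}\right) - 120 = 678 - 21 \sqrt{3}$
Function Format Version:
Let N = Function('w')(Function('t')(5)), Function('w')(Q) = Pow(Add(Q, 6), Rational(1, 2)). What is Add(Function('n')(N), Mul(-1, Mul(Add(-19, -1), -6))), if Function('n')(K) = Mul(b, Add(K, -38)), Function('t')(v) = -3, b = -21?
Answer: Add(678, Mul(-21, Pow(3, Rational(1, 2)))) ≈ 641.63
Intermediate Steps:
Function('w')(Q) = Pow(Add(6, Q), Rational(1, 2))
N = Pow(3, Rational(1, 2)) (N = Pow(Add(6, -3), Rational(1, 2)) = Pow(3, Rational(1, 2)) ≈ 1.7320)
Function('n')(K) = Add(798, Mul(-21, K)) (Function('n')(K) = Mul(-21, Add(K, -38)) = Mul(-21, Add(-38, K)) = Add(798, Mul(-21, K)))
Add(Function('n')(N), Mul(-1, Mul(Add(-19, -1), -6))) = Add(Add(798, Mul(-21, Pow(3, Rational(1, 2)))), Mul(-1, Mul(Add(-19, -1), -6))) = Add(Add(798, Mul(-21, Pow(3, Rational(1, 2)))), Mul(-1, Mul(-20, -6))) = Add(Add(798, Mul(-21, Pow(3, Rational(1, 2)))), Mul(-1, 120)) = Add(Add(798, Mul(-21, Pow(3, Rational(1, 2)))), -120) = Add(678, Mul(-21, Pow(3, Rational(1, 2))))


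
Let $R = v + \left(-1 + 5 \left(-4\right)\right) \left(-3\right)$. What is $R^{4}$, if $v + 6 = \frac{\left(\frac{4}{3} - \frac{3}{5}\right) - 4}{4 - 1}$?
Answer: $\frac{40072141025536}{4100625} \approx 9.7722 \cdot 10^{6}$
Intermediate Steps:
$v = - \frac{319}{45}$ ($v = -6 + \frac{\left(\frac{4}{3} - \frac{3}{5}\right) - 4}{4 - 1} = -6 + \frac{\left(4 \cdot \frac{1}{3} - \frac{3}{5}\right) - 4}{3} = -6 + \left(\left(\frac{4}{3} - \frac{3}{5}\right) - 4\right) \frac{1}{3} = -6 + \left(\frac{11}{15} - 4\right) \frac{1}{3} = -6 - \frac{49}{45} = - \frac{319}{45} \approx -7.0889$)
$R = \frac{2516}{45}$ ($R = - \frac{319}{45} + \left(-1 + 5 \left(-4\right)\right) \left(-3\right) = - \frac{319}{45} + \left(-1 - 20\right) \left(-3\right) = - \frac{319}{45} - -63 = - \frac{319}{45} + 63 = \frac{2516}{45} \approx 55.911$)
$R^{4} = \left(\frac{2516}{45}\right)^{4} = \frac{40072141025536}{4100625}$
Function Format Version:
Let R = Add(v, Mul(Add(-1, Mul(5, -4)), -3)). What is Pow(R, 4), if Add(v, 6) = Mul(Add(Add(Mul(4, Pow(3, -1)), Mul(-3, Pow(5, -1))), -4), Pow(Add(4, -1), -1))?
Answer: Rational(40072141025536, 4100625) ≈ 9.7722e+6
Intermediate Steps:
v = Rational(-319, 45) (v = Add(-6, Mul(Add(Add(Mul(4, Pow(3, -1)), Mul(-3, Pow(5, -1))), -4), Pow(Add(4, -1), -1))) = Add(-6, Mul(Add(Add(Mul(4, Rational(1, 3)), Mul(-3, Rational(1, 5))), -4), Pow(3, -1))) = Add(-6, Mul(Add(Add(Rational(4, 3), Rational(-3, 5)), -4), Rational(1, 3))) = Add(-6, Mul(Add(Rational(11, 15), -4), Rational(1, 3))) = Add(-6, Mul(Rational(-49, 15), Rational(1, 3))) = Add(-6, Rational(-49, 45)) = Rational(-319, 45) ≈ -7.0889)
R = Rational(2516, 45) (R = Add(Rational(-319, 45), Mul(Add(-1, Mul(5, -4)), -3)) = Add(Rational(-319, 45), Mul(Add(-1, -20), -3)) = Add(Rational(-319, 45), Mul(-21, -3)) = Add(Rational(-319, 45), 63) = Rational(2516, 45) ≈ 55.911)
Pow(R, 4) = Pow(Rational(2516, 45), 4) = Rational(40072141025536, 4100625)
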